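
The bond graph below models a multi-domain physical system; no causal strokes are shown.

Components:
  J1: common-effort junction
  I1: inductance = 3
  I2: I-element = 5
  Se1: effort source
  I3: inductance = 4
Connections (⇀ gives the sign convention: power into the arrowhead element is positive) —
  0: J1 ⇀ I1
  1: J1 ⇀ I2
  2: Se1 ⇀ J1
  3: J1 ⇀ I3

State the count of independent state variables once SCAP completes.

bond 2 |J1  (Se1: effort source, stroke at far end)
bond 0 |I1  (common-e at J1 fixed by 2)
bond 1 |I2  (common-e at J1 fixed by 2)
bond 3 |I3  (J1: bond 2 brought effort, rest push out)

3  (I1, I2, I3 all integral)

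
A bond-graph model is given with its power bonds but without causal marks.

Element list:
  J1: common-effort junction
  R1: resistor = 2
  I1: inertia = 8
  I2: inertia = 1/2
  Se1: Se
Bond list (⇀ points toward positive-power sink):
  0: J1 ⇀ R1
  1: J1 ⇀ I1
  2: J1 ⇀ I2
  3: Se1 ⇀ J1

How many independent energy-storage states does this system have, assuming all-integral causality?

β3 |J1  (Se1 (Se) sets effort on bond)
β0 |R1  (J1: bond 3 brought effort, rest push out)
β1 |I1  (J1: bond 3 brought effort, rest push out)
β2 |I2  (J1: bond 3 brought effort, rest push out)

2  (I1, I2 all integral)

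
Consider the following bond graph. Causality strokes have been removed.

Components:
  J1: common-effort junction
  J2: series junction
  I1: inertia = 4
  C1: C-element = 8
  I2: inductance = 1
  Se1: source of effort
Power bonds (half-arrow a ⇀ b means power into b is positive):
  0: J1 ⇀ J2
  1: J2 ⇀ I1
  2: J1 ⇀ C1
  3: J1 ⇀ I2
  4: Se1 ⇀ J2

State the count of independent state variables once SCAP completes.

3  (C1, I1, I2 all integral)

#4 |J2  (source Se1 imposes e)
#1 |I1  (I1 integral (f out))
#0 |J2  (J2 flow already set via bond 1)
#2 |J1  (prefer integral on C1)
#3 |I2  (J1 effort already set via bond 2)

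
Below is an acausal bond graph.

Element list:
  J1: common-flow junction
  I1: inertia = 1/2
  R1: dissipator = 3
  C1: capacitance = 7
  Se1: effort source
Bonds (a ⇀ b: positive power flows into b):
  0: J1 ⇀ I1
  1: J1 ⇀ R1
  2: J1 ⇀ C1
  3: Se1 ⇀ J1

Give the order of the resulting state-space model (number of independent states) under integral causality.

2  (C1, I1 all integral)

bond 3 |J1  (source Se1 imposes e)
bond 0 |I1  (I1 outputs flow p/I1)
bond 1 |J1  (J1 flow already set via bond 0)
bond 2 |J1  (common-f at J1 fixed by 0)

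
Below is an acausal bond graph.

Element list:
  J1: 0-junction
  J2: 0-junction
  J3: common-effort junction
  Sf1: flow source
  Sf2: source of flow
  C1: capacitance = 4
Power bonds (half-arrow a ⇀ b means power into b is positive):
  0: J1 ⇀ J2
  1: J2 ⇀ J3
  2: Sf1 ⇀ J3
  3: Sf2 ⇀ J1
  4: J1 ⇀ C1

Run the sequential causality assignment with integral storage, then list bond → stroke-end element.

#0 stroke→J2
#1 stroke→J3
#2 stroke→Sf1
#3 stroke→Sf2
#4 stroke→J1

#2 |Sf1  (source Sf1 imposes f)
#3 |Sf2  (Sf2: flow source, stroke at near end)
#1 |J3  (J3: last free bond brings effort in)
#0 |J2  (closing 0-jn rule on J2)
#4 |J1  (only one effort-in slot at J1)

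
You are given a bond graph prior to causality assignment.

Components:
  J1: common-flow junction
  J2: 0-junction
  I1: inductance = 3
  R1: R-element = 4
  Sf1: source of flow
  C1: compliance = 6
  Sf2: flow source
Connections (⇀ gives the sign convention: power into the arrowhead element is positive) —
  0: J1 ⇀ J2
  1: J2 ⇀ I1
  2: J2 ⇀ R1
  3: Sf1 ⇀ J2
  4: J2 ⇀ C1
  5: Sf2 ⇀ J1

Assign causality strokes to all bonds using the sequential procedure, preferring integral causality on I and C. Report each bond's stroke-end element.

bond 3 |Sf1  (Sf1 (Sf) sets flow on bond)
bond 5 |Sf2  (source Sf2 imposes f)
bond 0 |J1  (J1: bond 5 brought flow, rest push out)
bond 1 |I1  (prefer integral on I1)
bond 4 |J2  (C1 outputs effort q/C1)
bond 2 |R1  (0-jn J2 has e-setter on 4)

#0 →J1
#1 →I1
#2 →R1
#3 →Sf1
#4 →J2
#5 →Sf2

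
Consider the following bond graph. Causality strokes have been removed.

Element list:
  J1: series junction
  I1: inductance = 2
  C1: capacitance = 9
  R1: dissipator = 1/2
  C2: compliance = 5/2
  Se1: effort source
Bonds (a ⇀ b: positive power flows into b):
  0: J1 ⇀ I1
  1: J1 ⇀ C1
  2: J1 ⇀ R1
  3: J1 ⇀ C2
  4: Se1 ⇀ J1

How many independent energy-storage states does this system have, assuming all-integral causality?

3  (C1, C2, I1 all integral)

#4 stroke at J1  (source Se1 imposes e)
#0 stroke at I1  (I1 integral (f out))
#1 stroke at J1  (1-jn J1 has f-setter on 0)
#2 stroke at J1  (J1 flow already set via bond 0)
#3 stroke at J1  (J1 flow already set via bond 0)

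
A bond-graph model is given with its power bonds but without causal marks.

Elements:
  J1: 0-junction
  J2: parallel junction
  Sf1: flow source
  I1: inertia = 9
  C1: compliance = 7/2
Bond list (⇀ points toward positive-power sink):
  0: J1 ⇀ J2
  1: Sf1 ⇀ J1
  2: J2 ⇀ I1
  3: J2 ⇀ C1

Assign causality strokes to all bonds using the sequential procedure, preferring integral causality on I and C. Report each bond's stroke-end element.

bond 1 |Sf1  (Sf1: flow source, stroke at near end)
bond 0 |J1  (only one effort-in slot at J1)
bond 2 |I1  (prefer integral on I1)
bond 3 |J2  (only one effort-in slot at J2)

#0 →J1
#1 →Sf1
#2 →I1
#3 →J2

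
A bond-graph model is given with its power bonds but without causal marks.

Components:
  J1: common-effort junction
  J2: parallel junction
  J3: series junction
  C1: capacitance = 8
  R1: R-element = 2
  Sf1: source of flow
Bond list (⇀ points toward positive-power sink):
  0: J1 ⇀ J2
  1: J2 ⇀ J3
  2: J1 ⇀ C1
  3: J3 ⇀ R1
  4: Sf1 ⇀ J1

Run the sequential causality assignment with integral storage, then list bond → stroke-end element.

β0 →J2
β1 →J3
β2 →J1
β3 →R1
β4 →Sf1

bond 4 |Sf1  (Sf1: flow source, stroke at near end)
bond 2 |J1  (C1: C, integral causality)
bond 0 |J2  (0-jn J1 has e-setter on 2)
bond 1 |J3  (common-e at J2 fixed by 0)
bond 3 |R1  (J3: last free bond brings flow in)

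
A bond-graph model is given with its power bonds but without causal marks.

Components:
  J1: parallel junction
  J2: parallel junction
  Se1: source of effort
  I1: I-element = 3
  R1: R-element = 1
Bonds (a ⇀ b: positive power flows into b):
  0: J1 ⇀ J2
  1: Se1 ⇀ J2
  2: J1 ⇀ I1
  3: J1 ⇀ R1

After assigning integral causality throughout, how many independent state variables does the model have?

1  (I1 all integral)

#1 stroke at J2  (Se1 fixes effort; stroke away)
#0 stroke at J1  (common-e at J2 fixed by 1)
#2 stroke at I1  (J1 effort already set via bond 0)
#3 stroke at R1  (J1 effort already set via bond 0)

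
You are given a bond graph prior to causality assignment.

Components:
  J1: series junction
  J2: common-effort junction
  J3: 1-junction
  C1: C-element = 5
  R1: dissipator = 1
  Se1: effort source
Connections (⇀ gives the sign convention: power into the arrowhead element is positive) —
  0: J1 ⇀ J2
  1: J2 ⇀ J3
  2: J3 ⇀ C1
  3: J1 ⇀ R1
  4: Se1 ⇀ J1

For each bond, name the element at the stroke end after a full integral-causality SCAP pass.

β0 |J1
β1 |J2
β2 |J3
β3 |R1
β4 |J1

#4 |J1  (source Se1 imposes e)
#2 |J3  (C1 outputs effort q/C1)
#1 |J2  (only one flow-in slot at J3)
#0 |J1  (J2 effort already set via bond 1)
#3 |R1  (only one flow-in slot at J1)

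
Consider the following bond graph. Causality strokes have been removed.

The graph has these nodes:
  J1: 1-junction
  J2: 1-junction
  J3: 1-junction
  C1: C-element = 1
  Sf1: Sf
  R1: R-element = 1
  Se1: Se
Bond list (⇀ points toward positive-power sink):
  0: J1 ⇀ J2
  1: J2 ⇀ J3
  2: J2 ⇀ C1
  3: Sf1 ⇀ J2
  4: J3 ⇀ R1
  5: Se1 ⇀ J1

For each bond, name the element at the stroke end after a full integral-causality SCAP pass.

β0 stroke→J2
β1 stroke→J2
β2 stroke→J2
β3 stroke→Sf1
β4 stroke→J3
β5 stroke→J1

bond 3 stroke at Sf1  (Sf1 fixes flow; stroke at Sf1)
bond 5 stroke at J1  (Se1 (Se) sets effort on bond)
bond 0 stroke at J2  (only one flow-in slot at J1)
bond 1 stroke at J2  (1-jn J2 has f-setter on 3)
bond 2 stroke at J2  (common-f at J2 fixed by 3)
bond 4 stroke at J3  (J3: bond 1 brought flow, rest push out)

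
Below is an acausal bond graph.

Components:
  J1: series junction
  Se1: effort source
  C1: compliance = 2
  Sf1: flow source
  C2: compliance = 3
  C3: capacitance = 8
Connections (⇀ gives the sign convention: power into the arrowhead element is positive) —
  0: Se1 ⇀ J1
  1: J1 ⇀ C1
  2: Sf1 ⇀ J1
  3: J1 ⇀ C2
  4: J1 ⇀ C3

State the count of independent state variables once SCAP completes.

b0 stroke at J1  (source Se1 imposes e)
b2 stroke at Sf1  (Sf1 fixes flow; stroke at Sf1)
b1 stroke at J1  (common-f at J1 fixed by 2)
b3 stroke at J1  (1-jn J1 has f-setter on 2)
b4 stroke at J1  (common-f at J1 fixed by 2)

3  (C1, C2, C3 all integral)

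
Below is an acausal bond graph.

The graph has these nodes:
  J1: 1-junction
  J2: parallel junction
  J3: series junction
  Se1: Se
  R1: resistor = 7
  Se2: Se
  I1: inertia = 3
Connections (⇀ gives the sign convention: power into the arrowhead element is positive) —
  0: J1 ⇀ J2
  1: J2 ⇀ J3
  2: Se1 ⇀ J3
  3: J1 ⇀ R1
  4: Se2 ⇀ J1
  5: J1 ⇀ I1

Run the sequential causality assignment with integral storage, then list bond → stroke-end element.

bond 0 stroke at J1
bond 1 stroke at J2
bond 2 stroke at J3
bond 3 stroke at J1
bond 4 stroke at J1
bond 5 stroke at I1

bond 2 stroke→J3  (Se1 fixes effort; stroke away)
bond 4 stroke→J1  (source Se2 imposes e)
bond 1 stroke→J2  (J3: last free bond brings flow in)
bond 0 stroke→J1  (J2 effort already set via bond 1)
bond 5 stroke→I1  (I1: I, integral causality)
bond 3 stroke→J1  (J1 flow already set via bond 5)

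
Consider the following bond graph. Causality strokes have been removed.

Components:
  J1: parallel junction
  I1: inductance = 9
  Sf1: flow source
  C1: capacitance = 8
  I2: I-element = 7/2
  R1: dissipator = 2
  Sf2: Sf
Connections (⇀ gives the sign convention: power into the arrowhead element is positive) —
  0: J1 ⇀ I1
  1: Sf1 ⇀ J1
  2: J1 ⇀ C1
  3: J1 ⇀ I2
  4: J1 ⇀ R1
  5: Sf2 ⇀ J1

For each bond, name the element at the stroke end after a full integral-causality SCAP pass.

β0 stroke→I1
β1 stroke→Sf1
β2 stroke→J1
β3 stroke→I2
β4 stroke→R1
β5 stroke→Sf2

#1 stroke→Sf1  (source Sf1 imposes f)
#5 stroke→Sf2  (source Sf2 imposes f)
#0 stroke→I1  (I1 integral (f out))
#2 stroke→J1  (C1: C, integral causality)
#3 stroke→I2  (common-e at J1 fixed by 2)
#4 stroke→R1  (common-e at J1 fixed by 2)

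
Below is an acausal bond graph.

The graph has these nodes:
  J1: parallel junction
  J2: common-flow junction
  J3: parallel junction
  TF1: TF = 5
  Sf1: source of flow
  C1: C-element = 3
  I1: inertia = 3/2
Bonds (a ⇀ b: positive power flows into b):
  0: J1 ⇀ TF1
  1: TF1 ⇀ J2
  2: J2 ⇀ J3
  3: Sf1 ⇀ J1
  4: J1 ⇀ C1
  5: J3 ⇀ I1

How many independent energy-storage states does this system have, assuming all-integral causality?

2  (C1, I1 all integral)

bond 3 |Sf1  (Sf1: flow source, stroke at near end)
bond 4 |J1  (prefer integral on C1)
bond 0 |TF1  (J1: bond 4 brought effort, rest push out)
bond 1 |J2  (TF TF1: opposite of bond 0)
bond 2 |J3  (closing 1-jn rule on J2)
bond 5 |I1  (common-e at J3 fixed by 2)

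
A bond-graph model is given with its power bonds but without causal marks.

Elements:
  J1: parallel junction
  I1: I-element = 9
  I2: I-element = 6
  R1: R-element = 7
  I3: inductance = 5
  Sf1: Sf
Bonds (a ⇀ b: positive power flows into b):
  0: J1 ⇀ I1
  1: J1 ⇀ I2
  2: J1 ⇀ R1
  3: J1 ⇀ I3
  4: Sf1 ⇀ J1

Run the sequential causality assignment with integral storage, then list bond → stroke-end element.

β0 stroke→I1
β1 stroke→I2
β2 stroke→J1
β3 stroke→I3
β4 stroke→Sf1

bond 4 stroke→Sf1  (Sf1: flow source, stroke at near end)
bond 0 stroke→I1  (I1 integral (f out))
bond 1 stroke→I2  (I2: I, integral causality)
bond 3 stroke→I3  (prefer integral on I3)
bond 2 stroke→J1  (only one effort-in slot at J1)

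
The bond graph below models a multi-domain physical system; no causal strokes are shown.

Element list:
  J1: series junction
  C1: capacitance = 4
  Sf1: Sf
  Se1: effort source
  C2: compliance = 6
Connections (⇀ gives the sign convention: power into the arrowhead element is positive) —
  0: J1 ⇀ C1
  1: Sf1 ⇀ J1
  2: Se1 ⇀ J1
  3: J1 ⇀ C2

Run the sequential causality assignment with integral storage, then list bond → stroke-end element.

b1 stroke→Sf1  (Sf1 (Sf) sets flow on bond)
b2 stroke→J1  (Se1 fixes effort; stroke away)
b0 stroke→J1  (J1: bond 1 brought flow, rest push out)
b3 stroke→J1  (J1: bond 1 brought flow, rest push out)

bond 0 →J1
bond 1 →Sf1
bond 2 →J1
bond 3 →J1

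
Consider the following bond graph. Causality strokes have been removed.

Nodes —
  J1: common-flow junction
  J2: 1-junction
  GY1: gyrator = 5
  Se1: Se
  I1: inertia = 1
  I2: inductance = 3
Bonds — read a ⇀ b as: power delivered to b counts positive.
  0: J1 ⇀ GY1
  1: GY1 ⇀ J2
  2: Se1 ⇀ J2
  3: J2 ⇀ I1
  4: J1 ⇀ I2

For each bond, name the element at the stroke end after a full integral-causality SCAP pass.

β2 |J2  (Se1 (Se) sets effort on bond)
β3 |I1  (I1 outputs flow p/I1)
β1 |J2  (1-jn J2 has f-setter on 3)
β0 |J1  (GY1 both-in/both-out from 1)
β4 |I2  (only one flow-in slot at J1)

β0 |J1
β1 |J2
β2 |J2
β3 |I1
β4 |I2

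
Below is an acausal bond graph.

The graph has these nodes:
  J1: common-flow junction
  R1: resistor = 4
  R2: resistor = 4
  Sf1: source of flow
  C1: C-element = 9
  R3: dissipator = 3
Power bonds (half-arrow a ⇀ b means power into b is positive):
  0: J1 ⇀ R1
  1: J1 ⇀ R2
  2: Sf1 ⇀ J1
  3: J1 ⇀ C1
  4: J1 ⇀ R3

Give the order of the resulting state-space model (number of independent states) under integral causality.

#2 |Sf1  (Sf1 (Sf) sets flow on bond)
#0 |J1  (J1 flow already set via bond 2)
#1 |J1  (1-jn J1 has f-setter on 2)
#3 |J1  (1-jn J1 has f-setter on 2)
#4 |J1  (J1 flow already set via bond 2)

1  (C1 all integral)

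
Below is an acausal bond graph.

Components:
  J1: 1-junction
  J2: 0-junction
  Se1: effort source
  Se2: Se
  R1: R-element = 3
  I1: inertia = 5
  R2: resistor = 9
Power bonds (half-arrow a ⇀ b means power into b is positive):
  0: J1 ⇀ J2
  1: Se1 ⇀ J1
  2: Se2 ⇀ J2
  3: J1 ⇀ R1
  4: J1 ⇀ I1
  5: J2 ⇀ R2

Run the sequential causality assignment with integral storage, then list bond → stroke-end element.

#0 →J1
#1 →J1
#2 →J2
#3 →J1
#4 →I1
#5 →R2

β1 stroke at J1  (Se1 (Se) sets effort on bond)
β2 stroke at J2  (source Se2 imposes e)
β0 stroke at J1  (common-e at J2 fixed by 2)
β5 stroke at R2  (J2: bond 2 brought effort, rest push out)
β4 stroke at I1  (I1 integral (f out))
β3 stroke at J1  (J1: bond 4 brought flow, rest push out)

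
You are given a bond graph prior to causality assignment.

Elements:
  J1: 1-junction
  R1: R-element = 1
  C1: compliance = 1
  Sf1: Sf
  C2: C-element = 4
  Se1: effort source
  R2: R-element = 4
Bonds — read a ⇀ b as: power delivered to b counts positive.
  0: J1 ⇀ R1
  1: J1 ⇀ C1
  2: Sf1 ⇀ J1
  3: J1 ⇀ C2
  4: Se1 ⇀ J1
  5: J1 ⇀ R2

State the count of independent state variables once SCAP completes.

2  (C1, C2 all integral)

β2 stroke→Sf1  (source Sf1 imposes f)
β4 stroke→J1  (Se1 (Se) sets effort on bond)
β0 stroke→J1  (J1: bond 2 brought flow, rest push out)
β1 stroke→J1  (1-jn J1 has f-setter on 2)
β3 stroke→J1  (J1 flow already set via bond 2)
β5 stroke→J1  (J1 flow already set via bond 2)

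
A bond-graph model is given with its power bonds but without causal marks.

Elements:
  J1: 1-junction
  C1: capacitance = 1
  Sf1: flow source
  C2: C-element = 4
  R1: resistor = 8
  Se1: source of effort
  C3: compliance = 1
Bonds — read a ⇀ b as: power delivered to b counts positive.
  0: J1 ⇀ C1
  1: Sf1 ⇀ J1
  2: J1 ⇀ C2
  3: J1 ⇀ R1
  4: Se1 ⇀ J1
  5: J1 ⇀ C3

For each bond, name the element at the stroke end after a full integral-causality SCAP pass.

b1 stroke→Sf1  (source Sf1 imposes f)
b4 stroke→J1  (source Se1 imposes e)
b0 stroke→J1  (1-jn J1 has f-setter on 1)
b2 stroke→J1  (common-f at J1 fixed by 1)
b3 stroke→J1  (J1 flow already set via bond 1)
b5 stroke→J1  (common-f at J1 fixed by 1)

β0 |J1
β1 |Sf1
β2 |J1
β3 |J1
β4 |J1
β5 |J1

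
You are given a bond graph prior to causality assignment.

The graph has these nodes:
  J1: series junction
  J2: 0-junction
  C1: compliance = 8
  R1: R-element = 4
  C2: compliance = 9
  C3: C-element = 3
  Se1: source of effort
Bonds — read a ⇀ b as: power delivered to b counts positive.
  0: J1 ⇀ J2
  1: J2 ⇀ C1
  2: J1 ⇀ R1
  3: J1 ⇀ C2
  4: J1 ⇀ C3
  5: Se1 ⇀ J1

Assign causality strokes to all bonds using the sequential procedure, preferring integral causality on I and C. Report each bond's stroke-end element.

b5 |J1  (Se1: effort source, stroke at far end)
b1 |J2  (C1 outputs effort q/C1)
b0 |J1  (J2 effort already set via bond 1)
b3 |J1  (prefer integral on C2)
b4 |J1  (C3: C, integral causality)
b2 |R1  (only one flow-in slot at J1)

b0 stroke→J1
b1 stroke→J2
b2 stroke→R1
b3 stroke→J1
b4 stroke→J1
b5 stroke→J1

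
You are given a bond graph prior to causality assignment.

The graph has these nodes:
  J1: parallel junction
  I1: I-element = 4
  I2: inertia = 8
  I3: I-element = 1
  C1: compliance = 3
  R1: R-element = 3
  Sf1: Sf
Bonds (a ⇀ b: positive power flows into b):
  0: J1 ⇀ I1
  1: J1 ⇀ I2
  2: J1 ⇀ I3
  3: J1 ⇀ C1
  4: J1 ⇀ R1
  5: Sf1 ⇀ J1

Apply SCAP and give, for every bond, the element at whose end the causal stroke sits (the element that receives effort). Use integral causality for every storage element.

bond 5 |Sf1  (Sf1: flow source, stroke at near end)
bond 0 |I1  (I1: I, integral causality)
bond 1 |I2  (I2 integral (f out))
bond 2 |I3  (I3 integral (f out))
bond 3 |J1  (prefer integral on C1)
bond 4 |R1  (J1 effort already set via bond 3)

β0 stroke at I1
β1 stroke at I2
β2 stroke at I3
β3 stroke at J1
β4 stroke at R1
β5 stroke at Sf1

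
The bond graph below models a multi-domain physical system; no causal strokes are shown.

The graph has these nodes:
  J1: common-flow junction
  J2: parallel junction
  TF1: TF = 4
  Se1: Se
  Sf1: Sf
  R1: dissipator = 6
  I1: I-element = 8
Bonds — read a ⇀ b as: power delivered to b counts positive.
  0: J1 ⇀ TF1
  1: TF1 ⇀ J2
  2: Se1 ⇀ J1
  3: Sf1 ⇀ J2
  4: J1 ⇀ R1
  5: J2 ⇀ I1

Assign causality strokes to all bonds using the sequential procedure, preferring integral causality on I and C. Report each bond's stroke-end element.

#2 stroke at J1  (Se1 (Se) sets effort on bond)
#3 stroke at Sf1  (Sf1: flow source, stroke at near end)
#5 stroke at I1  (I1 outputs flow p/I1)
#1 stroke at J2  (J2: last free bond brings effort in)
#0 stroke at TF1  (TF TF1: opposite of bond 1)
#4 stroke at J1  (1-jn J1 has f-setter on 0)

b0 →TF1
b1 →J2
b2 →J1
b3 →Sf1
b4 →J1
b5 →I1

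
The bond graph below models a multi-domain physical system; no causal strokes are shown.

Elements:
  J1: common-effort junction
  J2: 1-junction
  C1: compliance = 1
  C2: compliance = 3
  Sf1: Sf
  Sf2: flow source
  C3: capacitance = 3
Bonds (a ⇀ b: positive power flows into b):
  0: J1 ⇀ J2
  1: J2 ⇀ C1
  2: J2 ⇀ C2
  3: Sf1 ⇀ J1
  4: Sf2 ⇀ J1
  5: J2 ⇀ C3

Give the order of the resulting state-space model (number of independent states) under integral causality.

#3 stroke at Sf1  (Sf1 fixes flow; stroke at Sf1)
#4 stroke at Sf2  (Sf2 (Sf) sets flow on bond)
#0 stroke at J1  (closing 0-jn rule on J1)
#1 stroke at J2  (common-f at J2 fixed by 0)
#2 stroke at J2  (J2 flow already set via bond 0)
#5 stroke at J2  (J2 flow already set via bond 0)

3  (C1, C2, C3 all integral)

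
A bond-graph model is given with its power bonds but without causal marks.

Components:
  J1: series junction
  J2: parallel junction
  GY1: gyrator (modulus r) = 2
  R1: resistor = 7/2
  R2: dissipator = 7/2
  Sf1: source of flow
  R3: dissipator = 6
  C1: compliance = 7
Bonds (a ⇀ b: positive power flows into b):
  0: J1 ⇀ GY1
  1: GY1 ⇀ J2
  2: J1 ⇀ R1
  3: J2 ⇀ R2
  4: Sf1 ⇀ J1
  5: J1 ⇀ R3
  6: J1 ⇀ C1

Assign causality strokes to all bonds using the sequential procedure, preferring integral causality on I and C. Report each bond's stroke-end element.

bond 0 stroke at J1
bond 1 stroke at J2
bond 2 stroke at J1
bond 3 stroke at R2
bond 4 stroke at Sf1
bond 5 stroke at J1
bond 6 stroke at J1

β4 →Sf1  (Sf1 (Sf) sets flow on bond)
β0 →J1  (J1 flow already set via bond 4)
β2 →J1  (1-jn J1 has f-setter on 4)
β5 →J1  (J1 flow already set via bond 4)
β6 →J1  (1-jn J1 has f-setter on 4)
β1 →J2  (GY1: gyrator matches bond 0)
β3 →R2  (J2 effort already set via bond 1)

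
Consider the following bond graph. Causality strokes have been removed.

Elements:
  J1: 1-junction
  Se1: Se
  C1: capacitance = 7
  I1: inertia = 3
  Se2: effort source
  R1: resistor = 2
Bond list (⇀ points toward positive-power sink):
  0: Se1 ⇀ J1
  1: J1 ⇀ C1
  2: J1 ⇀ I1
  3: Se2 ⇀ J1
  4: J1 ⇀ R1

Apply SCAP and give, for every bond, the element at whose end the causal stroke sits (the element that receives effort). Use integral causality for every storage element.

β0 →J1
β1 →J1
β2 →I1
β3 →J1
β4 →J1

β0 stroke at J1  (Se1: effort source, stroke at far end)
β3 stroke at J1  (Se2 fixes effort; stroke away)
β1 stroke at J1  (C1 outputs effort q/C1)
β2 stroke at I1  (I1 integral (f out))
β4 stroke at J1  (J1 flow already set via bond 2)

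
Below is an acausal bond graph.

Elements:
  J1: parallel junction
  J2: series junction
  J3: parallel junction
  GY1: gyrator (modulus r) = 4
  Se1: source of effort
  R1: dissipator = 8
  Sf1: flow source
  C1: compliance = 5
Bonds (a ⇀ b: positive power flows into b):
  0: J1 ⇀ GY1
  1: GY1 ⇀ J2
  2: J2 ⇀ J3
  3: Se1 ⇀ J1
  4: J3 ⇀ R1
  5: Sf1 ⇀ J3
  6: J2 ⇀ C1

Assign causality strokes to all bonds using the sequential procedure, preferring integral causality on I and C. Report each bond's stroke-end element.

β3 |J1  (Se1: effort source, stroke at far end)
β5 |Sf1  (source Sf1 imposes f)
β0 |GY1  (J1 effort already set via bond 3)
β1 |GY1  (through GY1, causality inverts; strokes same side of GY1)
β2 |J2  (1-jn J2 has f-setter on 1)
β6 |J2  (1-jn J2 has f-setter on 1)
β4 |J3  (closing 0-jn rule on J3)

b0 →GY1
b1 →GY1
b2 →J2
b3 →J1
b4 →J3
b5 →Sf1
b6 →J2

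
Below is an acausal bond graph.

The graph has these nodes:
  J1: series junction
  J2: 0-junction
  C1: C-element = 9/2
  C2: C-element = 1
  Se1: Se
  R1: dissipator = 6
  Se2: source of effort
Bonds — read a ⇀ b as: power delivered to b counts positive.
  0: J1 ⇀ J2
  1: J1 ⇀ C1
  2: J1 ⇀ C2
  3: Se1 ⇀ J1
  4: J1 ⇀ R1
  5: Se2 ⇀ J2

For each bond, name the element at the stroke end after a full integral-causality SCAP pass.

β0 →J1
β1 →J1
β2 →J1
β3 →J1
β4 →R1
β5 →J2

bond 3 |J1  (Se1: effort source, stroke at far end)
bond 5 |J2  (source Se2 imposes e)
bond 0 |J1  (J2 effort already set via bond 5)
bond 1 |J1  (C1 outputs effort q/C1)
bond 2 |J1  (C2 integral (e out))
bond 4 |R1  (only one flow-in slot at J1)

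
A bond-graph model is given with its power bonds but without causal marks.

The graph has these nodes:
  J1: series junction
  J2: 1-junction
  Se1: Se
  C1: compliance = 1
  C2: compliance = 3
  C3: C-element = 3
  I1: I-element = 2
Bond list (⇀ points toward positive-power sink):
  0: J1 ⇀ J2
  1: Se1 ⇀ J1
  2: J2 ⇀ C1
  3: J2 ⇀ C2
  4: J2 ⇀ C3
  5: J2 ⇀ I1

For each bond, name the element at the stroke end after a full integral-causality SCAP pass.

b0 |J2
b1 |J1
b2 |J2
b3 |J2
b4 |J2
b5 |I1

#1 stroke at J1  (Se1 (Se) sets effort on bond)
#0 stroke at J2  (closing 1-jn rule on J1)
#2 stroke at J2  (prefer integral on C1)
#3 stroke at J2  (prefer integral on C2)
#4 stroke at J2  (C3: C, integral causality)
#5 stroke at I1  (closing 1-jn rule on J2)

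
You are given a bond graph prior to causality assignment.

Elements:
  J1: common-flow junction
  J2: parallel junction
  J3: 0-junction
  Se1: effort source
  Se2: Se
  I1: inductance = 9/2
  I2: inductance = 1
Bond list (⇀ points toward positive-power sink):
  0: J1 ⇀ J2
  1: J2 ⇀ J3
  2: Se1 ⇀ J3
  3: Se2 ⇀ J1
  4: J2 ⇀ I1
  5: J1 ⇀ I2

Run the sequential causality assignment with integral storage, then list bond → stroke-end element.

bond 0 stroke→J1
bond 1 stroke→J2
bond 2 stroke→J3
bond 3 stroke→J1
bond 4 stroke→I1
bond 5 stroke→I2

b2 stroke→J3  (source Se1 imposes e)
b3 stroke→J1  (Se2 fixes effort; stroke away)
b1 stroke→J2  (common-e at J3 fixed by 2)
b0 stroke→J1  (J2 effort already set via bond 1)
b4 stroke→I1  (0-jn J2 has e-setter on 1)
b5 stroke→I2  (J1 needs exactly one f-in)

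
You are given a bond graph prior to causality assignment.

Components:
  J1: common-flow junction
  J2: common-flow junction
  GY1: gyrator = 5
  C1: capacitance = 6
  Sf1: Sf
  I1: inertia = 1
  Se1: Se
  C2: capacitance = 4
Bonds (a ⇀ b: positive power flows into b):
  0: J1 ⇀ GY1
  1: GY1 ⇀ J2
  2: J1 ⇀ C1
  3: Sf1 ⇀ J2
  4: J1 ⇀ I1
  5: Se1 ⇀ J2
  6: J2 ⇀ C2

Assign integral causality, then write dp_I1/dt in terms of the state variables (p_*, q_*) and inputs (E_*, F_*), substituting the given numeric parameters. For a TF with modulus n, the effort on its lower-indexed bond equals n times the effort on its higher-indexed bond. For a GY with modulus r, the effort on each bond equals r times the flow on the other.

β3 stroke→Sf1  (Sf1 fixes flow; stroke at Sf1)
β5 stroke→J2  (Se1 fixes effort; stroke away)
β1 stroke→J2  (J2: bond 3 brought flow, rest push out)
β6 stroke→J2  (J2 flow already set via bond 3)
β0 stroke→J1  (through GY1, causality inverts; strokes same side of GY1)
β2 stroke→J1  (prefer integral on C1)
β4 stroke→I1  (J1 needs exactly one f-in)

dp_I1/dt = -5*F_Sf1 - q_C1/6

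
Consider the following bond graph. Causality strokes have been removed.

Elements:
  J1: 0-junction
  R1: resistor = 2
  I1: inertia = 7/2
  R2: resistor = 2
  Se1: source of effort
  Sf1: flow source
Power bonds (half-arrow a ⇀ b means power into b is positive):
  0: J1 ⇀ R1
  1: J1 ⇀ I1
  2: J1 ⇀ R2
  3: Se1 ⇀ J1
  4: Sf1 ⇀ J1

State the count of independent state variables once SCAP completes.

1  (I1 all integral)

b3 |J1  (source Se1 imposes e)
b4 |Sf1  (Sf1 fixes flow; stroke at Sf1)
b0 |R1  (J1: bond 3 brought effort, rest push out)
b1 |I1  (0-jn J1 has e-setter on 3)
b2 |R2  (J1 effort already set via bond 3)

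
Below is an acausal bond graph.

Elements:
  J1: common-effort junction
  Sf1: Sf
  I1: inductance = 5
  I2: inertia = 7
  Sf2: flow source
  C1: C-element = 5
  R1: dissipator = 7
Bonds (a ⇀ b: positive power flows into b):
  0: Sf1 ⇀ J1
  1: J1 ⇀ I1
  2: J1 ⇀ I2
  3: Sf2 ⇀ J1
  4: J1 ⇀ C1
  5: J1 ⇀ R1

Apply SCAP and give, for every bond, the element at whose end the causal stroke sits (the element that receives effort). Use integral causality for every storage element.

#0 stroke→Sf1  (source Sf1 imposes f)
#3 stroke→Sf2  (Sf2 fixes flow; stroke at Sf2)
#1 stroke→I1  (I1 outputs flow p/I1)
#2 stroke→I2  (I2 integral (f out))
#4 stroke→J1  (prefer integral on C1)
#5 stroke→R1  (common-e at J1 fixed by 4)

β0 stroke at Sf1
β1 stroke at I1
β2 stroke at I2
β3 stroke at Sf2
β4 stroke at J1
β5 stroke at R1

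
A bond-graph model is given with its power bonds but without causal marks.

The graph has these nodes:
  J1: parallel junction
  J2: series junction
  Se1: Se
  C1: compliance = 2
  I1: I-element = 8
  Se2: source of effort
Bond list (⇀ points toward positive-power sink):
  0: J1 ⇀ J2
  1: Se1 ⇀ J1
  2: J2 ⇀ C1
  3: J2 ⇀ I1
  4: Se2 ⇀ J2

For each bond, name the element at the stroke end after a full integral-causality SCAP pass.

b0 |J2
b1 |J1
b2 |J2
b3 |I1
b4 |J2

β1 stroke at J1  (Se1 (Se) sets effort on bond)
β4 stroke at J2  (Se2 (Se) sets effort on bond)
β0 stroke at J2  (0-jn J1 has e-setter on 1)
β2 stroke at J2  (C1 integral (e out))
β3 stroke at I1  (closing 1-jn rule on J2)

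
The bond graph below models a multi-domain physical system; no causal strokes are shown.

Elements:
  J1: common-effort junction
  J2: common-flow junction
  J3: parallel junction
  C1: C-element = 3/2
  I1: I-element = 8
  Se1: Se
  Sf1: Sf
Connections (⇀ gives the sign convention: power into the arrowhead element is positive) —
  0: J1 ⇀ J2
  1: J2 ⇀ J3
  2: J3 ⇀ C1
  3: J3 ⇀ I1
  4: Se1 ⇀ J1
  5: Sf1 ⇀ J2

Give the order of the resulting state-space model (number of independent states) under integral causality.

2  (C1, I1 all integral)

β4 |J1  (Se1 fixes effort; stroke away)
β5 |Sf1  (Sf1: flow source, stroke at near end)
β0 |J2  (0-jn J1 has e-setter on 4)
β1 |J2  (J2: bond 5 brought flow, rest push out)
β2 |J3  (C1 integral (e out))
β3 |I1  (J3 effort already set via bond 2)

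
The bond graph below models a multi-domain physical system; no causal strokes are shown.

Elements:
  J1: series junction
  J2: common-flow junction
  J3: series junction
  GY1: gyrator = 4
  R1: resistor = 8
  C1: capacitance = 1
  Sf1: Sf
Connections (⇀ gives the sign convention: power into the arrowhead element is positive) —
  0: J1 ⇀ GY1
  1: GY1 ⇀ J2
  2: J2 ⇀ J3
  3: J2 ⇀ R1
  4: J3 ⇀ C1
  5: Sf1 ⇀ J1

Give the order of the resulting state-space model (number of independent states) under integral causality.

bond 5 stroke→Sf1  (source Sf1 imposes f)
bond 0 stroke→J1  (J1: bond 5 brought flow, rest push out)
bond 1 stroke→J2  (GY1: gyrator matches bond 0)
bond 4 stroke→J3  (C1 integral (e out))
bond 2 stroke→J2  (closing 1-jn rule on J3)
bond 3 stroke→R1  (J2 needs exactly one f-in)

1  (C1 all integral)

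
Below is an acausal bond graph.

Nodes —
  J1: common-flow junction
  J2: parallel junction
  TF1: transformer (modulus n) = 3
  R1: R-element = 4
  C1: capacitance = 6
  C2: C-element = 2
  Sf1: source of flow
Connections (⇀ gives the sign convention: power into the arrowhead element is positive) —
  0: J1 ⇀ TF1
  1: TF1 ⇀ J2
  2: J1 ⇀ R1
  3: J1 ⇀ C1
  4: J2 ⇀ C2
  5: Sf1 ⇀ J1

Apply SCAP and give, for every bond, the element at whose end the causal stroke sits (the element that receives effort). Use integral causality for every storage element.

#5 →Sf1  (Sf1 (Sf) sets flow on bond)
#0 →J1  (1-jn J1 has f-setter on 5)
#2 →J1  (J1 flow already set via bond 5)
#3 →J1  (J1: bond 5 brought flow, rest push out)
#1 →TF1  (through TF1, causality passes straight; one stroke at TF1)
#4 →J2  (J2 needs exactly one e-in)

β0 stroke→J1
β1 stroke→TF1
β2 stroke→J1
β3 stroke→J1
β4 stroke→J2
β5 stroke→Sf1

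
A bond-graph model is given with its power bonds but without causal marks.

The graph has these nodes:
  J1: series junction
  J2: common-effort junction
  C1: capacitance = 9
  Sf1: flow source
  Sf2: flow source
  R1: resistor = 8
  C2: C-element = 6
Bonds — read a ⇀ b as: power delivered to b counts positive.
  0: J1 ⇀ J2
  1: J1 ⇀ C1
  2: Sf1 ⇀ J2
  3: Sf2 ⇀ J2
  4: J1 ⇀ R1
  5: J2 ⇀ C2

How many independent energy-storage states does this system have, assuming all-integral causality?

β2 stroke→Sf1  (Sf1 fixes flow; stroke at Sf1)
β3 stroke→Sf2  (Sf2 fixes flow; stroke at Sf2)
β1 stroke→J1  (C1: C, integral causality)
β5 stroke→J2  (C2: C, integral causality)
β0 stroke→J1  (0-jn J2 has e-setter on 5)
β4 stroke→R1  (J1: last free bond brings flow in)

2  (C1, C2 all integral)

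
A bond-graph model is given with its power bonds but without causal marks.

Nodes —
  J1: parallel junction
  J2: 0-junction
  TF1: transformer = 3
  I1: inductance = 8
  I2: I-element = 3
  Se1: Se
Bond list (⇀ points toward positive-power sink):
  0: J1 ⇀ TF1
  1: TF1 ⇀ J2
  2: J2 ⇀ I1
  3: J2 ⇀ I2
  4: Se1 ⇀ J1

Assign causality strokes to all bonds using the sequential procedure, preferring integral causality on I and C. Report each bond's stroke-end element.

b4 stroke at J1  (source Se1 imposes e)
b0 stroke at TF1  (J1 effort already set via bond 4)
b1 stroke at J2  (TF1: transformer flips bond 0)
b2 stroke at I1  (common-e at J2 fixed by 1)
b3 stroke at I2  (J2: bond 1 brought effort, rest push out)

bond 0 stroke→TF1
bond 1 stroke→J2
bond 2 stroke→I1
bond 3 stroke→I2
bond 4 stroke→J1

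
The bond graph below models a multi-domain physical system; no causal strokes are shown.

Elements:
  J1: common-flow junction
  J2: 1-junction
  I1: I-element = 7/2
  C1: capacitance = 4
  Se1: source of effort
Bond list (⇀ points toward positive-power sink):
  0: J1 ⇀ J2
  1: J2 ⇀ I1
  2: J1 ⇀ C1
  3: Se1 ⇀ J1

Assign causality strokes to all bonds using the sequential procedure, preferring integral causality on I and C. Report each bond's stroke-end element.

bond 3 →J1  (source Se1 imposes e)
bond 1 →I1  (I1 outputs flow p/I1)
bond 0 →J2  (1-jn J2 has f-setter on 1)
bond 2 →J1  (1-jn J1 has f-setter on 0)

bond 0 →J2
bond 1 →I1
bond 2 →J1
bond 3 →J1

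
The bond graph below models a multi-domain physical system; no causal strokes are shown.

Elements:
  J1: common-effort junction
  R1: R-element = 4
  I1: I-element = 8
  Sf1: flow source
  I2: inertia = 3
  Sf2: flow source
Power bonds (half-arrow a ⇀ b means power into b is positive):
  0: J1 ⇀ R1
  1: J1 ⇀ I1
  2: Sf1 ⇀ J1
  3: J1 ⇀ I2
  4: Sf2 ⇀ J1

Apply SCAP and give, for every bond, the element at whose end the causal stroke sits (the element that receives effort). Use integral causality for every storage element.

bond 0 stroke→J1
bond 1 stroke→I1
bond 2 stroke→Sf1
bond 3 stroke→I2
bond 4 stroke→Sf2

bond 2 stroke→Sf1  (Sf1: flow source, stroke at near end)
bond 4 stroke→Sf2  (Sf2 fixes flow; stroke at Sf2)
bond 1 stroke→I1  (I1 integral (f out))
bond 3 stroke→I2  (I2 integral (f out))
bond 0 stroke→J1  (J1 needs exactly one e-in)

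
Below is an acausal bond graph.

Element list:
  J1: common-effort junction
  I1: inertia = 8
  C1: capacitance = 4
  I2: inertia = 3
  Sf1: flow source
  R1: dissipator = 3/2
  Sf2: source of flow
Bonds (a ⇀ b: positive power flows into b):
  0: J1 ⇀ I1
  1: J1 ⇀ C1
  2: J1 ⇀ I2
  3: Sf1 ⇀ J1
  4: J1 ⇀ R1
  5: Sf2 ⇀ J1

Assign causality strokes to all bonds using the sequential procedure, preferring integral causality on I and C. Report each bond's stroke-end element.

b0 →I1
b1 →J1
b2 →I2
b3 →Sf1
b4 →R1
b5 →Sf2

bond 3 stroke at Sf1  (Sf1 (Sf) sets flow on bond)
bond 5 stroke at Sf2  (Sf2 (Sf) sets flow on bond)
bond 0 stroke at I1  (prefer integral on I1)
bond 1 stroke at J1  (prefer integral on C1)
bond 2 stroke at I2  (J1: bond 1 brought effort, rest push out)
bond 4 stroke at R1  (common-e at J1 fixed by 1)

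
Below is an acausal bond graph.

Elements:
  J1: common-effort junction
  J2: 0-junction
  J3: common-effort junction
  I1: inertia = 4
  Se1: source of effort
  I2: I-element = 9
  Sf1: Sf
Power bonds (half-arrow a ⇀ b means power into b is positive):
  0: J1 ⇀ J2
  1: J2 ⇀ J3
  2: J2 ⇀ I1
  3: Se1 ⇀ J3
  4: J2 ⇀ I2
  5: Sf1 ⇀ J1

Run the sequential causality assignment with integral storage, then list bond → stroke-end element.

#3 |J3  (Se1 (Se) sets effort on bond)
#5 |Sf1  (Sf1 (Sf) sets flow on bond)
#0 |J1  (J1 needs exactly one e-in)
#1 |J2  (J3: bond 3 brought effort, rest push out)
#2 |I1  (J2: bond 1 brought effort, rest push out)
#4 |I2  (common-e at J2 fixed by 1)

b0 stroke→J1
b1 stroke→J2
b2 stroke→I1
b3 stroke→J3
b4 stroke→I2
b5 stroke→Sf1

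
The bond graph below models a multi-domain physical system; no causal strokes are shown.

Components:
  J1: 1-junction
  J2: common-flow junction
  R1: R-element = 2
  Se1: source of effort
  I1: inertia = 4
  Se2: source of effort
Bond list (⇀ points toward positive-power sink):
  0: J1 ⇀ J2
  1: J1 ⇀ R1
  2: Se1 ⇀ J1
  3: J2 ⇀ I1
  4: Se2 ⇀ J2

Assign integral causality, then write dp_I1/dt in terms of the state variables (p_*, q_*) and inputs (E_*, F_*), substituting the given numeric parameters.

dp_I1/dt = E_Se1 + E_Se2 - p_I1/2

b2 stroke at J1  (Se1: effort source, stroke at far end)
b4 stroke at J2  (Se2 (Se) sets effort on bond)
b3 stroke at I1  (I1 outputs flow p/I1)
b0 stroke at J2  (common-f at J2 fixed by 3)
b1 stroke at J1  (common-f at J1 fixed by 0)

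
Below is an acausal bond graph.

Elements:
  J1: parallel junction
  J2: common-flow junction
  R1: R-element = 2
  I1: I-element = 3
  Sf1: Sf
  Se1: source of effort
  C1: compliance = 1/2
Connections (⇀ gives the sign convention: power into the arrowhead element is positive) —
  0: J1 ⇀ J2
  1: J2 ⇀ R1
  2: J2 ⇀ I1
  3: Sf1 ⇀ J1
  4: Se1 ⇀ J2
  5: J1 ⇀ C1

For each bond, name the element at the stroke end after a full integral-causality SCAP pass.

bond 3 |Sf1  (source Sf1 imposes f)
bond 4 |J2  (Se1: effort source, stroke at far end)
bond 2 |I1  (I1: I, integral causality)
bond 0 |J2  (J2 flow already set via bond 2)
bond 1 |J2  (common-f at J2 fixed by 2)
bond 5 |J1  (J1 needs exactly one e-in)

b0 |J2
b1 |J2
b2 |I1
b3 |Sf1
b4 |J2
b5 |J1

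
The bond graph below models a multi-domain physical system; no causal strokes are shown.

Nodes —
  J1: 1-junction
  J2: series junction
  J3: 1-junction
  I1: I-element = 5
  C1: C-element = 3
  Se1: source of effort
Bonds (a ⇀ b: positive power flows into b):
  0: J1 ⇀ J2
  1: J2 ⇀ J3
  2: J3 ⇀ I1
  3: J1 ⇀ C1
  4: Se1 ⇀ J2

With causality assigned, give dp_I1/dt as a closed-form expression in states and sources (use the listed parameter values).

β4 →J2  (Se1: effort source, stroke at far end)
β2 →I1  (I1 integral (f out))
β1 →J3  (common-f at J3 fixed by 2)
β0 →J2  (J2 flow already set via bond 1)
β3 →J1  (J1 flow already set via bond 0)

dp_I1/dt = E_Se1 - q_C1/3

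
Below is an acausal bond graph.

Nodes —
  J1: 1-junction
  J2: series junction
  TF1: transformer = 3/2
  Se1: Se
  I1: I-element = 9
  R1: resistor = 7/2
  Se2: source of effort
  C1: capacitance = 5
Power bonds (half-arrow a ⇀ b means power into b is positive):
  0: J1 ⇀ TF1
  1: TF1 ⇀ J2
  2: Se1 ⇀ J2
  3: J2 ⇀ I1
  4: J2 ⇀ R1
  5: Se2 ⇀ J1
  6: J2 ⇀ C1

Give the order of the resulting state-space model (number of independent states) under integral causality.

2  (C1, I1 all integral)

β2 stroke at J2  (source Se1 imposes e)
β5 stroke at J1  (Se2 fixes effort; stroke away)
β0 stroke at TF1  (closing 1-jn rule on J1)
β1 stroke at J2  (TF1 one-in-one-out from 0)
β3 stroke at I1  (I1 outputs flow p/I1)
β4 stroke at J2  (common-f at J2 fixed by 3)
β6 stroke at J2  (common-f at J2 fixed by 3)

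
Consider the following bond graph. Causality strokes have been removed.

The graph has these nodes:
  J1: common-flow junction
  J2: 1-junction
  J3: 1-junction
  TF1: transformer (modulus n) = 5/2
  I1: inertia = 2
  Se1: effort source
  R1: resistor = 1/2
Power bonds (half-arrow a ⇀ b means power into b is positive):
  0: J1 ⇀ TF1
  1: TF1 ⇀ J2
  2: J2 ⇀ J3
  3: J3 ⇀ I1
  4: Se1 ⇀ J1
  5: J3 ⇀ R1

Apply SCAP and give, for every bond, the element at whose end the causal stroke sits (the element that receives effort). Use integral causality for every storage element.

bond 4 stroke at J1  (Se1 fixes effort; stroke away)
bond 0 stroke at TF1  (J1: last free bond brings flow in)
bond 1 stroke at J2  (TF1: transformer flips bond 0)
bond 2 stroke at J3  (J2 needs exactly one f-in)
bond 3 stroke at I1  (I1 outputs flow p/I1)
bond 5 stroke at J3  (common-f at J3 fixed by 3)

b0 |TF1
b1 |J2
b2 |J3
b3 |I1
b4 |J1
b5 |J3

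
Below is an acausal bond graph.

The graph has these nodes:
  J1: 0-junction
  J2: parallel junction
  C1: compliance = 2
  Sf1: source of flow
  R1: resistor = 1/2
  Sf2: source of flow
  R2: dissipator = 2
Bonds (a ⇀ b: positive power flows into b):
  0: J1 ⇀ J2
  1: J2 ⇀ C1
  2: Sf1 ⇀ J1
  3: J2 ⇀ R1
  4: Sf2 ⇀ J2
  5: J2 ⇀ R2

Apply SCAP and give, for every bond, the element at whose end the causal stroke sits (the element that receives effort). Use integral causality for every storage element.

β0 stroke at J1
β1 stroke at J2
β2 stroke at Sf1
β3 stroke at R1
β4 stroke at Sf2
β5 stroke at R2

β2 stroke at Sf1  (Sf1 (Sf) sets flow on bond)
β4 stroke at Sf2  (Sf2 fixes flow; stroke at Sf2)
β0 stroke at J1  (J1: last free bond brings effort in)
β1 stroke at J2  (prefer integral on C1)
β3 stroke at R1  (common-e at J2 fixed by 1)
β5 stroke at R2  (0-jn J2 has e-setter on 1)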